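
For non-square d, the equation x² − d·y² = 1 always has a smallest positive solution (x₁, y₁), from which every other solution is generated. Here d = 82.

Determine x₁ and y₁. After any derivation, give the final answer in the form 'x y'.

163 18

√82 → a₀=9, period (18); ℓ=1 odd so k=1
i=0: a=9 ⇒ p=9, q=1
i=1: a=18 ⇒ p=163, q=18
(x₁, y₁) = (163, 18);  163² − 82·18² = 1 ✓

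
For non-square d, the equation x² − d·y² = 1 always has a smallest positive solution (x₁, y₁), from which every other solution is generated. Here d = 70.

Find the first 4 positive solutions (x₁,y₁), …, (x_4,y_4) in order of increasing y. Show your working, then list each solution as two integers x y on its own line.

251 30
126001 15060
63252251 7560090
31752504001 3795150120

√70 → a₀=8, period (2,1,2,1,2,16); ℓ=6 even so k=5
i=0: a=8 ⇒ p=8, q=1
i=1: a=2 ⇒ p=17, q=2
i=2: a=1 ⇒ p=25, q=3
i=3: a=2 ⇒ p=67, q=8
i=4: a=1 ⇒ p=92, q=11
i=5: a=2 ⇒ p=251, q=30
(x₁, y₁) = (251, 30);  251² − 70·30² = 1 ✓
k=2:  x_2 = 251·251+70·30·30 = 126001,  y_2 = 251·30+30·251 = 15060
k=3:  x_3 = 251·126001+70·30·15060 = 63252251,  y_3 = 251·15060+30·126001 = 7560090
k=4:  x_4 = 251·63252251+70·30·7560090 = 31752504001,  y_4 = 251·7560090+30·63252251 = 3795150120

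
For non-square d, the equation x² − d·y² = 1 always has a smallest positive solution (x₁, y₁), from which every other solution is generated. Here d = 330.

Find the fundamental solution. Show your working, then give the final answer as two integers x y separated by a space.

√330 = [18; 6,36, …], period ℓ=2 (even) → k=1
step 0: (18, 1)  from 18·(1,0) + (0,1)
step 1: (109, 6)  from 6·(18,1) + (1,0)
(x₁, y₁) = (109, 6);  109² − 330·6² = 1 ✓

109 6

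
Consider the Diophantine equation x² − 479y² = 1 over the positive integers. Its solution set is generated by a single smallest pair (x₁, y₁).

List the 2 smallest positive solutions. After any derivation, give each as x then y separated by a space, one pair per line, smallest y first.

[21; 1,7,1,3,2,21,2,3,1,7,1,42] for √479; ℓ=12 ⇒ convergent index 11
k=0  a_k=21  p_k/q_k = 21/1
k=1  a_k=1  p_k/q_k = 22/1
k=2  a_k=7  p_k/q_k = 175/8
k=3  a_k=1  p_k/q_k = 197/9
k=4  a_k=3  p_k/q_k = 766/35
k=5  a_k=2  p_k/q_k = 1729/79
k=6  a_k=21  p_k/q_k = 37075/1694
k=7  a_k=2  p_k/q_k = 75879/3467
k=8  a_k=3  p_k/q_k = 264712/12095
k=9  a_k=1  p_k/q_k = 340591/15562
k=10  a_k=7  p_k/q_k = 2648849/121029
k=11  a_k=1  p_k/q_k = 2989440/136591
fundamental: x₁=2989440, y₁=136591  (since 8936751513600 − 479·18657101281 = 1)
n=2: (2989440,136591)∘(2989440,136591) = (2989440·2989440+479·136591·136591, 2989440·136591+136591·2989440) = (17873503027199,816661198080)

2989440 136591
17873503027199 816661198080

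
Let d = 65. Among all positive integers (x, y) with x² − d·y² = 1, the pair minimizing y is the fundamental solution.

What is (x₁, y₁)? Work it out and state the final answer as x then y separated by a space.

√65 = [8; 16, …], period ℓ=1 (odd) → k=1
step 0: (8, 1)  from 8·(1,0) + (0,1)
step 1: (129, 16)  from 16·(8,1) + (1,0)
(x₁, y₁) = (129, 16);  129² − 65·16² = 1 ✓

129 16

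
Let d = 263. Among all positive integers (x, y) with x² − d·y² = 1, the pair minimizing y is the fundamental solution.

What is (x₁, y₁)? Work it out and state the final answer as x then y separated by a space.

d=263: √d = [16; 4,1,1,1,1,15,1,1,1,1,4,32] (ℓ=12, even), read p_11/q_11
k=0  a_k=16  p_k/q_k = 16/1
k=1  a_k=4  p_k/q_k = 65/4
k=2  a_k=1  p_k/q_k = 81/5
…
k=4  a_k=1  p_k/q_k = 227/14
k=5  a_k=1  p_k/q_k = 373/23
k=6  a_k=15  p_k/q_k = 5822/359
k=7  a_k=1  p_k/q_k = 6195/382
k=8  a_k=1  p_k/q_k = 12017/741
k=9  a_k=1  p_k/q_k = 18212/1123
k=10  a_k=1  p_k/q_k = 30229/1864
k=11  a_k=4  p_k/q_k = 139128/8579
fundamental: x₁=139128, y₁=8579  (since 19356600384 − 263·73599241 = 1)

139128 8579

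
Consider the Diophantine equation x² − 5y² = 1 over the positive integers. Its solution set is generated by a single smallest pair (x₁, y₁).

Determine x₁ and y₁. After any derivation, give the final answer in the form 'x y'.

9 4

√5 → a₀=2, period (4); ℓ=1 odd so k=1
k=0  a_k=2  p_k/q_k = 2/1
k=1  a_k=4  p_k/q_k = 9/4
→ (9, 4).  Check: 9²=81, 5·4²=80, difference 1.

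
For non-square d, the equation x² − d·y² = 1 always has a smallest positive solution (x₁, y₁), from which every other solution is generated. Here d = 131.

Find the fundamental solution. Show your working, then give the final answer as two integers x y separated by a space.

√131 → a₀=11, period (2,4,11,4,2,22); ℓ=6 even so k=5
k=0  a_k=11  p_k/q_k = 11/1
…
k=4  a_k=4  p_k/q_k = 4727/413
k=5  a_k=2  p_k/q_k = 10610/927
(x₁, y₁) = (10610, 927);  10610² − 131·927² = 1 ✓

10610 927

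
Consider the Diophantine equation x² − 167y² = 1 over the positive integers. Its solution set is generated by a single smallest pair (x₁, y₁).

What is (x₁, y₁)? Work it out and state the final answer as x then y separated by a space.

√167 = [12; 1,11,1,24, …], period ℓ=4 (even) → k=3
k=0  a_k=12  p_k/q_k = 12/1
…
k=2  a_k=11  p_k/q_k = 155/12
k=3  a_k=1  p_k/q_k = 168/13
→ (168, 13).  Check: 168²=28224, 167·13²=28223, difference 1.

168 13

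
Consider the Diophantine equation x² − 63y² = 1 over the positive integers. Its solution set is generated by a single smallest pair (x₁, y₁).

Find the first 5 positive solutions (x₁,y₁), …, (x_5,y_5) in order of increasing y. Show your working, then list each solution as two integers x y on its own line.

√63 = [7; 1,14, …], period ℓ=2 (even) → k=1
k=0  a_k=7  p_k/q_k = 7/1
k=1  a_k=1  p_k/q_k = 8/1
→ (8, 1).  Check: 8²=64, 63·1²=63, difference 1.
k=2:  x_2 = 8·8+63·1·1 = 127,  y_2 = 8·1+1·8 = 16
k=3:  x_3 = 8·127+63·1·16 = 2024,  y_3 = 8·16+1·127 = 255
k=4:  x_4 = 8·2024+63·1·255 = 32257,  y_4 = 8·255+1·2024 = 4064
k=5:  x_5 = 8·32257+63·1·4064 = 514088,  y_5 = 8·4064+1·32257 = 64769

8 1
127 16
2024 255
32257 4064
514088 64769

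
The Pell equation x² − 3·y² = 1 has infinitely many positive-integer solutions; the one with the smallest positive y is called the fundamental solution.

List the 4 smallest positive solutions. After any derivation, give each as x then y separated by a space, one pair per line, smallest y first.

2 1
7 4
26 15
97 56

√3 → a₀=1, period (1,2); ℓ=2 even so k=1
step 0: (1, 1)  from 1·(1,0) + (0,1)
step 1: (2, 1)  from 1·(1,1) + (1,0)
fundamental: x₁=2, y₁=1  (since 4 − 3·1 = 1)
k=2:  x_2 = 2·2+3·1·1 = 7,  y_2 = 2·1+1·2 = 4
k=3:  x_3 = 2·7+3·1·4 = 26,  y_3 = 2·4+1·7 = 15
k=4:  x_4 = 2·26+3·1·15 = 97,  y_4 = 2·15+1·26 = 56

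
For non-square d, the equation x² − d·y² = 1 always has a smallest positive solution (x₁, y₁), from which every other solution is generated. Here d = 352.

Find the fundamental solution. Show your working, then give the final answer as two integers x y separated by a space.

77617 4137

√352 = [18; 1,3,5,9,5,3,1,36, …], period ℓ=8 (even) → k=7
k=0  a_k=18  p_k/q_k = 18/1
…
k=6  a_k=3  p_k/q_k = 59118/3151
k=7  a_k=1  p_k/q_k = 77617/4137
(x₁, y₁) = (77617, 4137);  77617² − 352·4137² = 1 ✓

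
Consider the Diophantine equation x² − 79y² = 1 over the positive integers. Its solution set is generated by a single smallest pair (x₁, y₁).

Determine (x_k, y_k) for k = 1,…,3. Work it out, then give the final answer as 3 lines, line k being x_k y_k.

80 9
12799 1440
2047760 230391

√79 = [8; 1,7,1,16, …], period ℓ=4 (even) → k=3
k=0  a_k=8  p_k/q_k = 8/1
k=1  a_k=1  p_k/q_k = 9/1
k=2  a_k=7  p_k/q_k = 71/8
k=3  a_k=1  p_k/q_k = 80/9
→ (80, 9).  Check: 80²=6400, 79·9²=6399, difference 1.
n=2: (80,9)∘(80,9) = (80·80+79·9·9, 80·9+9·80) = (12799,1440)
n=3: (12799,1440)∘(80,9) = (80·12799+79·9·1440, 80·1440+9·12799) = (2047760,230391)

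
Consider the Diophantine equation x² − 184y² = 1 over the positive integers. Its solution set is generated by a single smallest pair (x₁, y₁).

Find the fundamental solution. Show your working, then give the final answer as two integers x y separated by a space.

√184 → a₀=13, period (1,1,3,2,1,2,1,2,3,1,1,26); ℓ=12 even so k=11
a_0=13:  p_0=13·1+0=13,  q_0=13·0+1=1
a_1=1:  p_1=1·13+1=14,  q_1=1·1+0=1
a_2=1:  p_2=1·14+13=27,  q_2=1·1+1=2
a_3=3:  p_3=3·27+14=95,  q_3=3·2+1=7
…
a_5=1:  p_5=1·217+95=312,  q_5=1·16+7=23
a_6=2:  p_6=2·312+217=841,  q_6=2·23+16=62
…
a_8=2:  p_8=2·1153+841=3147,  q_8=2·85+62=232
a_9=3:  p_9=3·3147+1153=10594,  q_9=3·232+85=781
a_10=1:  p_10=1·10594+3147=13741,  q_10=1·781+232=1013
a_11=1:  p_11=1·13741+10594=24335,  q_11=1·1013+781=1794
→ (24335, 1794).  Check: 24335²=592192225, 184·1794²=592192224, difference 1.

24335 1794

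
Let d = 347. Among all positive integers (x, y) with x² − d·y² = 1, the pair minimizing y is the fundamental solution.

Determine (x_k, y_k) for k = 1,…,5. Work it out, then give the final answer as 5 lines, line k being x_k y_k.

641602 34443
823306252807 44197395372
1056469876826312026 56714274530897445
1355666371822207590758497 72775983935101527618408
1739596510986687599414840072362 93386433689401306371520721787

[18; 1,1,1,2,4,…,1,1,36] for √347; ℓ=14 ⇒ convergent index 13
a_0=18:  p_0=18·1+0=18,  q_0=18·0+1=1
…
a_2=1:  p_2=1·19+18=37,  q_2=1·1+1=2
a_3=1:  p_3=1·37+19=56,  q_3=1·2+1=3
a_4=2:  p_4=2·56+37=149,  q_4=2·3+2=8
a_5=4:  p_5=4·149+56=652,  q_5=4·8+3=35
…
a_7=17:  p_7=17·801+652=14269,  q_7=17·43+35=766
a_8=1:  p_8=1·14269+801=15070,  q_8=1·766+43=809
a_9=4:  p_9=4·15070+14269=74549,  q_9=4·809+766=4002
…
a_11=1:  p_11=1·164168+74549=238717,  q_11=1·8813+4002=12815
a_12=1:  p_12=1·238717+164168=402885,  q_12=1·12815+8813=21628
a_13=1:  p_13=1·402885+238717=641602,  q_13=1·21628+12815=34443
fundamental: x₁=641602, y₁=34443  (since 411653126404 − 347·1186320249 = 1)
(x_2, y_2) = (641602·641602 + 347·34443·34443, 641602·34443 + 34443·641602) = (823306252807, 44197395372)
(x_3, y_3) = (641602·823306252807 + 347·34443·44197395372, 641602·44197395372 + 34443·823306252807) = (1056469876826312026, 56714274530897445)
(x_4, y_4) = (641602·1056469876826312026 + 347·34443·56714274530897445, 641602·56714274530897445 + 34443·1056469876826312026) = (1355666371822207590758497, 72775983935101527618408)
(x_5, y_5) = (641602·1355666371822207590758497 + 347·34443·72775983935101527618408, 641602·72775983935101527618408 + 34443·1355666371822207590758497) = (1739596510986687599414840072362, 93386433689401306371520721787)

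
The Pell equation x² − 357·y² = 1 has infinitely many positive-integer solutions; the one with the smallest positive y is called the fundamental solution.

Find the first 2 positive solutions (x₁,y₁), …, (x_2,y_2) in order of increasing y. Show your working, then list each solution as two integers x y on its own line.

3401 180
23133601 1224360

d=357: √d = [18; 1,8,2,8,1,36] (ℓ=6, even), read p_5/q_5
i=0: a=18 ⇒ p=18, q=1
i=1: a=1 ⇒ p=19, q=1
i=2: a=8 ⇒ p=170, q=9
…
i=4: a=8 ⇒ p=3042, q=161
i=5: a=1 ⇒ p=3401, q=180
→ (3401, 180).  Check: 3401²=11566801, 357·180²=11566800, difference 1.
(3401+180√357)^2 = 23133601 + 1224360√357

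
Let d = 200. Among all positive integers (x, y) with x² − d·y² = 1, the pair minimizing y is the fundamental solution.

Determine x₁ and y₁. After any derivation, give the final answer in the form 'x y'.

√200 = [14; 7,28, …], period ℓ=2 (even) → k=1
k=0  a_k=14  p_k/q_k = 14/1
k=1  a_k=7  p_k/q_k = 99/7
(x₁, y₁) = (99, 7);  99² − 200·7² = 1 ✓

99 7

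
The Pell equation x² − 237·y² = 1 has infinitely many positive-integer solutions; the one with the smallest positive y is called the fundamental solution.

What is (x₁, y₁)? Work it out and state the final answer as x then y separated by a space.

d=237: √d = [15; 2,1,1,7,10,7,1,1,2,30] (ℓ=10, even), read p_9/q_9
k=0  a_k=15  p_k/q_k = 15/1
k=1  a_k=2  p_k/q_k = 31/2
k=2  a_k=1  p_k/q_k = 46/3
k=3  a_k=1  p_k/q_k = 77/5
k=4  a_k=7  p_k/q_k = 585/38
k=5  a_k=10  p_k/q_k = 5927/385
…
k=8  a_k=1  p_k/q_k = 90075/5851
k=9  a_k=2  p_k/q_k = 228151/14820
(x₁, y₁) = (228151, 14820);  228151² − 237·14820² = 1 ✓

228151 14820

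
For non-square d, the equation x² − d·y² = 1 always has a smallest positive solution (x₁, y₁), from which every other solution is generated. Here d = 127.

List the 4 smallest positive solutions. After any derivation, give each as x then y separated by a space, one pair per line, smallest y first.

√127 → a₀=11, period (3,1,2,2,7,11,7,2,2,1,3,22); ℓ=12 even so k=11
i=0: a=11 ⇒ p=11, q=1
i=1: a=3 ⇒ p=34, q=3
i=2: a=1 ⇒ p=45, q=4
…
i=4: a=2 ⇒ p=293, q=26
i=5: a=7 ⇒ p=2175, q=193
…
i=8: a=2 ⇒ p=367620, q=32621
i=9: a=2 ⇒ p=906941, q=80478
i=10: a=1 ⇒ p=1274561, q=113099
i=11: a=3 ⇒ p=4730624, q=419775
→ (4730624, 419775).  Check: 4730624²=22378803429376, 127·419775²=22378803429375, difference 1.
(4730624+419775√127)^2 = 44757606858751 + 3971595379200√127
(4730624+419775√127)^3 = 423462818377139450624 + 37576248838264821825√127
(4730624+419775√127)^4 = 4006486743445029115330560001 + 355518209168531397366758400√127

4730624 419775
44757606858751 3971595379200
423462818377139450624 37576248838264821825
4006486743445029115330560001 355518209168531397366758400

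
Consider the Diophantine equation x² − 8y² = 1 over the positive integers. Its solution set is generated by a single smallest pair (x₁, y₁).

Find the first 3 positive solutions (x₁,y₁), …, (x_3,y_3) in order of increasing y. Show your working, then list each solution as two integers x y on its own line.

[2; 1,4] for √8; ℓ=2 ⇒ convergent index 1
i=0: a=2 ⇒ p=2, q=1
i=1: a=1 ⇒ p=3, q=1
fundamental: x₁=3, y₁=1  (since 9 − 8·1 = 1)
n=2: (3,1)∘(3,1) = (3·3+8·1·1, 3·1+1·3) = (17,6)
n=3: (17,6)∘(3,1) = (3·17+8·1·6, 3·6+1·17) = (99,35)

3 1
17 6
99 35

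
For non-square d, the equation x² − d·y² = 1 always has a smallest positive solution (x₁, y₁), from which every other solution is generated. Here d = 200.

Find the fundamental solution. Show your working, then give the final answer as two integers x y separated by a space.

99 7

√200 → a₀=14, period (7,28); ℓ=2 even so k=1
k=0  a_k=14  p_k/q_k = 14/1
k=1  a_k=7  p_k/q_k = 99/7
(x₁, y₁) = (99, 7);  99² − 200·7² = 1 ✓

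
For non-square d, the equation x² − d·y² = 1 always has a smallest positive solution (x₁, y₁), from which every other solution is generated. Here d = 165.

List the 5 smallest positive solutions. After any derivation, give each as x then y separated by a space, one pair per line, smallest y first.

d=165: √d = [12; 1,5,2,5,1,24] (ℓ=6, even), read p_5/q_5
step 0: (12, 1)  from 12·(1,0) + (0,1)
step 1: (13, 1)  from 1·(12,1) + (1,0)
…
step 3: (167, 13)  from 2·(77,6) + (13,1)
step 4: (912, 71)  from 5·(167,13) + (77,6)
step 5: (1079, 84)  from 1·(912,71) + (167,13)
(x₁, y₁) = (1079, 84);  1079² − 165·84² = 1 ✓
k=2:  x_2 = 1079·1079+165·84·84 = 2328481,  y_2 = 1079·84+84·1079 = 181272
k=3:  x_3 = 1079·2328481+165·84·181272 = 5024860919,  y_3 = 1079·181272+84·2328481 = 391184892
k=4:  x_4 = 1079·5024860919+165·84·391184892 = 10843647534721,  y_4 = 1079·391184892+84·5024860919 = 844176815664
k=5:  x_5 = 1079·10843647534721+165·84·844176815664 = 23400586355066999,  y_5 = 1079·844176815664+84·10843647534721 = 1821733177018020

1079 84
2328481 181272
5024860919 391184892
10843647534721 844176815664
23400586355066999 1821733177018020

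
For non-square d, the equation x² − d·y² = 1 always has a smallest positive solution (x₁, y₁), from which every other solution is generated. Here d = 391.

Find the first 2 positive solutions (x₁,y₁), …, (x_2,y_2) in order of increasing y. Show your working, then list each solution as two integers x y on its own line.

7338680 371133
107712448284799 5447252648880

[19; 1,3,2,2,1,…,3,1,38] for √391; ℓ=16 ⇒ convergent index 15
k=0  a_k=19  p_k/q_k = 19/1
k=1  a_k=1  p_k/q_k = 20/1
k=2  a_k=3  p_k/q_k = 79/4
…
k=4  a_k=2  p_k/q_k = 435/22
…
k=6  a_k=1  p_k/q_k = 1048/53
k=7  a_k=2  p_k/q_k = 2709/137
…
k=9  a_k=2  p_k/q_k = 107747/5449
…
k=14  a_k=3  p_k/q_k = 5678083/287153
k=15  a_k=1  p_k/q_k = 7338680/371133
(x₁, y₁) = (7338680, 371133);  7338680² − 391·371133² = 1 ✓
n=2: (7338680,371133)∘(7338680,371133) = (7338680·7338680+391·371133·371133, 7338680·371133+371133·7338680) = (107712448284799,5447252648880)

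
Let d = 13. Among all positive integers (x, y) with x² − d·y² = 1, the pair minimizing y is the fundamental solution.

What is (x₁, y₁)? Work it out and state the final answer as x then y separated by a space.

d=13: √d = [3; 1,1,1,1,6] (ℓ=5, odd), read p_9/q_9
k=0  a_k=3  p_k/q_k = 3/1
k=1  a_k=1  p_k/q_k = 4/1
…
k=4  a_k=1  p_k/q_k = 18/5
k=5  a_k=6  p_k/q_k = 119/33
k=6  a_k=1  p_k/q_k = 137/38
k=7  a_k=1  p_k/q_k = 256/71
k=8  a_k=1  p_k/q_k = 393/109
k=9  a_k=1  p_k/q_k = 649/180
→ (649, 180).  Check: 649²=421201, 13·180²=421200, difference 1.

649 180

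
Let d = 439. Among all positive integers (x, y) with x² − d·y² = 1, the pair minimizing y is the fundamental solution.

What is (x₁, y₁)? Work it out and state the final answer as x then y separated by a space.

440 21

d=439: √d = [20; 1,19,1,40] (ℓ=4, even), read p_3/q_3
k=0  a_k=20  p_k/q_k = 20/1
k=1  a_k=1  p_k/q_k = 21/1
k=2  a_k=19  p_k/q_k = 419/20
k=3  a_k=1  p_k/q_k = 440/21
→ (440, 21).  Check: 440²=193600, 439·21²=193599, difference 1.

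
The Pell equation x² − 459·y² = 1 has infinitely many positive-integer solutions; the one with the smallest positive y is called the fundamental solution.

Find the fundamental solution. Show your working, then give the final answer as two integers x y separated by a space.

√459 → a₀=21, period (2,2,1,4,21,4,1,2,2,42); ℓ=10 even so k=9
k=0  a_k=21  p_k/q_k = 21/1
k=1  a_k=2  p_k/q_k = 43/2
k=2  a_k=2  p_k/q_k = 107/5
k=3  a_k=1  p_k/q_k = 150/7
…
k=5  a_k=21  p_k/q_k = 14997/700
…
k=7  a_k=1  p_k/q_k = 75692/3533
k=8  a_k=2  p_k/q_k = 212079/9899
k=9  a_k=2  p_k/q_k = 499850/23331
(x₁, y₁) = (499850, 23331);  499850² − 459·23331² = 1 ✓

499850 23331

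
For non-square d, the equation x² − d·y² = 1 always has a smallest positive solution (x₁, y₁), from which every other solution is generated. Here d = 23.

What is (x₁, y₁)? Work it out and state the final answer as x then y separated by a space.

24 5

√23 = [4; 1,3,1,8, …], period ℓ=4 (even) → k=3
i=0: a=4 ⇒ p=4, q=1
…
i=2: a=3 ⇒ p=19, q=4
i=3: a=1 ⇒ p=24, q=5
(x₁, y₁) = (24, 5);  24² − 23·5² = 1 ✓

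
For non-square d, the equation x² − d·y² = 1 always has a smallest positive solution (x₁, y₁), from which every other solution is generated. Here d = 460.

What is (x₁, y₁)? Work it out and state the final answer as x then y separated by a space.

√460 → a₀=21, period (2,4,3,1,2,10,2,1,3,4,2,42); ℓ=12 even so k=11
k=0  a_k=21  p_k/q_k = 21/1
k=1  a_k=2  p_k/q_k = 43/2
…
k=3  a_k=3  p_k/q_k = 622/29
…
k=7  a_k=2  p_k/q_k = 48922/2281
…
k=10  a_k=4  p_k/q_k = 1135029/52921
k=11  a_k=2  p_k/q_k = 2535751/118230
fundamental: x₁=2535751, y₁=118230  (since 6430033134001 − 460·13978332900 = 1)

2535751 118230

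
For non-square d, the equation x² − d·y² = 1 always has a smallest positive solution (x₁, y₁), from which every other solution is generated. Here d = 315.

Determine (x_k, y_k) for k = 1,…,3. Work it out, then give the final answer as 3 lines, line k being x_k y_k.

71 4
10081 568
1431431 80652

√315 → a₀=17, period (1,2,1,34); ℓ=4 even so k=3
a_0=17:  p_0=17·1+0=17,  q_0=17·0+1=1
…
a_2=2:  p_2=2·18+17=53,  q_2=2·1+1=3
a_3=1:  p_3=1·53+18=71,  q_3=1·3+1=4
(x₁, y₁) = (71, 4);  71² − 315·4² = 1 ✓
(71+4√315)^2 = 10081 + 568√315
(71+4√315)^3 = 1431431 + 80652√315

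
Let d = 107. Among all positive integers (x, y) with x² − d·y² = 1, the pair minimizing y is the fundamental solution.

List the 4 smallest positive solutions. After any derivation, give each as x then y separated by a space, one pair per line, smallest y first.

d=107: √d = [10; 2,1,9,1,2,20] (ℓ=6, even), read p_5/q_5
i=0: a=10 ⇒ p=10, q=1
i=1: a=2 ⇒ p=21, q=2
…
i=4: a=1 ⇒ p=331, q=32
i=5: a=2 ⇒ p=962, q=93
→ (962, 93).  Check: 962²=925444, 107·93²=925443, difference 1.
k=2:  x_2 = 962·962+107·93·93 = 1850887,  y_2 = 962·93+93·962 = 178932
k=3:  x_3 = 962·1850887+107·93·178932 = 3561105626,  y_3 = 962·178932+93·1850887 = 344265075
k=4:  x_4 = 962·3561105626+107·93·344265075 = 6851565373537,  y_4 = 962·344265075+93·3561105626 = 662365825368

962 93
1850887 178932
3561105626 344265075
6851565373537 662365825368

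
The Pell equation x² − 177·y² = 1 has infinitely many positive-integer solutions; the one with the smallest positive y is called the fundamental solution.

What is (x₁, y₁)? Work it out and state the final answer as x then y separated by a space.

√177 → a₀=13, period (3,3,2,8,2,3,3,26); ℓ=8 even so k=7
i=0: a=13 ⇒ p=13, q=1
i=1: a=3 ⇒ p=40, q=3
…
i=3: a=2 ⇒ p=306, q=23
i=4: a=8 ⇒ p=2581, q=194
i=5: a=2 ⇒ p=5468, q=411
i=6: a=3 ⇒ p=18985, q=1427
i=7: a=3 ⇒ p=62423, q=4692
→ (62423, 4692).  Check: 62423²=3896630929, 177·4692²=3896630928, difference 1.

62423 4692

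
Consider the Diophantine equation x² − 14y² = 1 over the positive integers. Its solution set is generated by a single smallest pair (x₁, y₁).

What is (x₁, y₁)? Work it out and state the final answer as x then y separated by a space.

d=14: √d = [3; 1,2,1,6] (ℓ=4, even), read p_3/q_3
k=0  a_k=3  p_k/q_k = 3/1
k=1  a_k=1  p_k/q_k = 4/1
k=2  a_k=2  p_k/q_k = 11/3
k=3  a_k=1  p_k/q_k = 15/4
(x₁, y₁) = (15, 4);  15² − 14·4² = 1 ✓

15 4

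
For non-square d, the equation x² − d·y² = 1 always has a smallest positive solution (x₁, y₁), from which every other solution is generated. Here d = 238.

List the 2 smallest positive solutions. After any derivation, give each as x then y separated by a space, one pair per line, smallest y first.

11663 756
272051137 17634456

√238 = [15; 2,2,1,14,1,2,2,30, …], period ℓ=8 (even) → k=7
a_0=15:  p_0=15·1+0=15,  q_0=15·0+1=1
…
a_2=2:  p_2=2·31+15=77,  q_2=2·2+1=5
a_3=1:  p_3=1·77+31=108,  q_3=1·5+2=7
a_4=14:  p_4=14·108+77=1589,  q_4=14·7+5=103
a_5=1:  p_5=1·1589+108=1697,  q_5=1·103+7=110
a_6=2:  p_6=2·1697+1589=4983,  q_6=2·110+103=323
a_7=2:  p_7=2·4983+1697=11663,  q_7=2·323+110=756
fundamental: x₁=11663, y₁=756  (since 136025569 − 238·571536 = 1)
(11663+756√238)^2 = 272051137 + 17634456√238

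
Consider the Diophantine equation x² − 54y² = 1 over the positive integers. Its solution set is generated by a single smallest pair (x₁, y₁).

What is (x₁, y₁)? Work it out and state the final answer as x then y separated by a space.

485 66

√54 = [7; 2,1,6,1,2,14, …], period ℓ=6 (even) → k=5
i=0: a=7 ⇒ p=7, q=1
…
i=2: a=1 ⇒ p=22, q=3
…
i=4: a=1 ⇒ p=169, q=23
i=5: a=2 ⇒ p=485, q=66
(x₁, y₁) = (485, 66);  485² − 54·66² = 1 ✓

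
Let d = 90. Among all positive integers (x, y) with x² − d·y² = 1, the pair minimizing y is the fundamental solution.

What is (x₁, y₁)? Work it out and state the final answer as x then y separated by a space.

19 2

√90 → a₀=9, period (2,18); ℓ=2 even so k=1
a_0=9:  p_0=9·1+0=9,  q_0=9·0+1=1
a_1=2:  p_1=2·9+1=19,  q_1=2·1+0=2
fundamental: x₁=19, y₁=2  (since 361 − 90·4 = 1)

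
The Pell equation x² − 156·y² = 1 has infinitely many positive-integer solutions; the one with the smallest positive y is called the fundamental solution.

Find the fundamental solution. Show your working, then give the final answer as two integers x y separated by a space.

25 2

√156 = [12; 2,24, …], period ℓ=2 (even) → k=1
i=0: a=12 ⇒ p=12, q=1
i=1: a=2 ⇒ p=25, q=2
(x₁, y₁) = (25, 2);  25² − 156·2² = 1 ✓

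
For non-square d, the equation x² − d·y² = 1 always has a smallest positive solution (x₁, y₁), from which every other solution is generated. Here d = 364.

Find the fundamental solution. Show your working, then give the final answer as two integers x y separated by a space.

4954951 259710

d=364: √d = [19; 12,1,2,3,1,8,1,3,2,1,12,38] (ℓ=12, even), read p_11/q_11
k=0  a_k=19  p_k/q_k = 19/1
…
k=2  a_k=1  p_k/q_k = 248/13
…
k=4  a_k=3  p_k/q_k = 2423/127
…
k=6  a_k=8  p_k/q_k = 27607/1447
k=7  a_k=1  p_k/q_k = 30755/1612
…
k=9  a_k=2  p_k/q_k = 270499/14178
k=10  a_k=1  p_k/q_k = 390371/20461
k=11  a_k=12  p_k/q_k = 4954951/259710
(x₁, y₁) = (4954951, 259710);  4954951² − 364·259710² = 1 ✓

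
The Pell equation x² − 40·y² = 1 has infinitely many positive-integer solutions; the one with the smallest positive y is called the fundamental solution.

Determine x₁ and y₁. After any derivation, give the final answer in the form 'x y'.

19 3

d=40: √d = [6; 3,12] (ℓ=2, even), read p_1/q_1
k=0  a_k=6  p_k/q_k = 6/1
k=1  a_k=3  p_k/q_k = 19/3
(x₁, y₁) = (19, 3);  19² − 40·3² = 1 ✓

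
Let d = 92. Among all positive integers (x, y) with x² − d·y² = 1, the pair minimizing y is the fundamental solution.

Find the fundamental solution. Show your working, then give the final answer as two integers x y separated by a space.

[9; 1,1,2,4,2,1,1,18] for √92; ℓ=8 ⇒ convergent index 7
k=0  a_k=9  p_k/q_k = 9/1
…
k=6  a_k=1  p_k/q_k = 681/71
k=7  a_k=1  p_k/q_k = 1151/120
→ (1151, 120).  Check: 1151²=1324801, 92·120²=1324800, difference 1.

1151 120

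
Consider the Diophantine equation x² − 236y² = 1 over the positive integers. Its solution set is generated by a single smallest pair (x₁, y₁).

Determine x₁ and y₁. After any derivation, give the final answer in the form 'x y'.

561799 36570

[15; 2,1,3,5,1,6,1,5,3,1,2,30] for √236; ℓ=12 ⇒ convergent index 11
step 0: (15, 1)  from 15·(1,0) + (0,1)
step 1: (31, 2)  from 2·(15,1) + (1,0)
step 2: (46, 3)  from 1·(31,2) + (15,1)
…
step 4: (891, 58)  from 5·(169,11) + (46,3)
step 5: (1060, 69)  from 1·(891,58) + (169,11)
step 6: (7251, 472)  from 6·(1060,69) + (891,58)
step 7: (8311, 541)  from 1·(7251,472) + (1060,69)
…
step 9: (154729, 10072)  from 3·(48806,3177) + (8311,541)
step 10: (203535, 13249)  from 1·(154729,10072) + (48806,3177)
step 11: (561799, 36570)  from 2·(203535,13249) + (154729,10072)
(x₁, y₁) = (561799, 36570);  561799² − 236·36570² = 1 ✓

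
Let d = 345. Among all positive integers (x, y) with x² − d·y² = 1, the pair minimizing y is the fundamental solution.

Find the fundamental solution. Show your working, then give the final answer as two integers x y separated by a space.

6761 364

√345 = [18; 1,1,2,1,6,1,2,1,1,36, …], period ℓ=10 (even) → k=9
a_0=18:  p_0=18·1+0=18,  q_0=18·0+1=1
…
a_2=1:  p_2=1·19+18=37,  q_2=1·1+1=2
a_3=2:  p_3=2·37+19=93,  q_3=2·2+1=5
a_4=1:  p_4=1·93+37=130,  q_4=1·5+2=7
a_5=6:  p_5=6·130+93=873,  q_5=6·7+5=47
a_6=1:  p_6=1·873+130=1003,  q_6=1·47+7=54
a_7=2:  p_7=2·1003+873=2879,  q_7=2·54+47=155
a_8=1:  p_8=1·2879+1003=3882,  q_8=1·155+54=209
a_9=1:  p_9=1·3882+2879=6761,  q_9=1·209+155=364
(x₁, y₁) = (6761, 364);  6761² − 345·364² = 1 ✓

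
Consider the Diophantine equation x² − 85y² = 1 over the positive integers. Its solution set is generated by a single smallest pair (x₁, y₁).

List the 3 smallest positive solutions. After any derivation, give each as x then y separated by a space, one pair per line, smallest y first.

285769 30996
163327842721 17715391848
93348068572789129 10125019625991228

[9; 4,1,1,4,18] for √85; ℓ=5 ⇒ convergent index 9
i=0: a=9 ⇒ p=9, q=1
i=1: a=4 ⇒ p=37, q=4
…
i=3: a=1 ⇒ p=83, q=9
i=4: a=4 ⇒ p=378, q=41
i=5: a=18 ⇒ p=6887, q=747
i=6: a=4 ⇒ p=27926, q=3029
…
i=8: a=1 ⇒ p=62739, q=6805
i=9: a=4 ⇒ p=285769, q=30996
fundamental: x₁=285769, y₁=30996  (since 81663921361 − 85·960752016 = 1)
n=2: (285769,30996)∘(285769,30996) = (285769·285769+85·30996·30996, 285769·30996+30996·285769) = (163327842721,17715391848)
n=3: (163327842721,17715391848)∘(285769,30996) = (285769·163327842721+85·30996·17715391848, 285769·17715391848+30996·163327842721) = (93348068572789129,10125019625991228)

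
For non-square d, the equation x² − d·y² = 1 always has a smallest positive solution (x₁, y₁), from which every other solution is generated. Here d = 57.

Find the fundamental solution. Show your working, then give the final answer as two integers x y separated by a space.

d=57: √d = [7; 1,1,4,1,1,14] (ℓ=6, even), read p_5/q_5
step 0: (7, 1)  from 7·(1,0) + (0,1)
…
step 2: (15, 2)  from 1·(8,1) + (7,1)
step 3: (68, 9)  from 4·(15,2) + (8,1)
step 4: (83, 11)  from 1·(68,9) + (15,2)
step 5: (151, 20)  from 1·(83,11) + (68,9)
(x₁, y₁) = (151, 20);  151² − 57·20² = 1 ✓

151 20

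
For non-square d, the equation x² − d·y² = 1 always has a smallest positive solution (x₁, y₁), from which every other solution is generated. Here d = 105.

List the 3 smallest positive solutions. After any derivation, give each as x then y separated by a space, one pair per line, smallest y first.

41 4
3361 328
275561 26892

√105 = [10; 4,20, …], period ℓ=2 (even) → k=1
step 0: (10, 1)  from 10·(1,0) + (0,1)
step 1: (41, 4)  from 4·(10,1) + (1,0)
fundamental: x₁=41, y₁=4  (since 1681 − 105·16 = 1)
k=2:  x_2 = 41·41+105·4·4 = 3361,  y_2 = 41·4+4·41 = 328
k=3:  x_3 = 41·3361+105·4·328 = 275561,  y_3 = 41·328+4·3361 = 26892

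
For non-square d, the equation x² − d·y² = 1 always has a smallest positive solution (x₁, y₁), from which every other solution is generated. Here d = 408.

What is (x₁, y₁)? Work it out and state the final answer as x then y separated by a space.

d=408: √d = [20; 5,40] (ℓ=2, even), read p_1/q_1
k=0  a_k=20  p_k/q_k = 20/1
k=1  a_k=5  p_k/q_k = 101/5
→ (101, 5).  Check: 101²=10201, 408·5²=10200, difference 1.

101 5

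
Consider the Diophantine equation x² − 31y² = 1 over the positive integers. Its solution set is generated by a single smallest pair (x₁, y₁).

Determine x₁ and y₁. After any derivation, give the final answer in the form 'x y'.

1520 273

√31 → a₀=5, period (1,1,3,5,3,1,1,10); ℓ=8 even so k=7
a_0=5:  p_0=5·1+0=5,  q_0=5·0+1=1
a_1=1:  p_1=1·5+1=6,  q_1=1·1+0=1
…
a_4=5:  p_4=5·39+11=206,  q_4=5·7+2=37
…
a_6=1:  p_6=1·657+206=863,  q_6=1·118+37=155
a_7=1:  p_7=1·863+657=1520,  q_7=1·155+118=273
(x₁, y₁) = (1520, 273);  1520² − 31·273² = 1 ✓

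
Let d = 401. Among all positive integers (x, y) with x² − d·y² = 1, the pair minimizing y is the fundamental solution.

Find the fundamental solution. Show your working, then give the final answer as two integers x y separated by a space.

d=401: √d = [20; 40] (ℓ=1, odd), read p_1/q_1
i=0: a=20 ⇒ p=20, q=1
i=1: a=40 ⇒ p=801, q=40
fundamental: x₁=801, y₁=40  (since 641601 − 401·1600 = 1)

801 40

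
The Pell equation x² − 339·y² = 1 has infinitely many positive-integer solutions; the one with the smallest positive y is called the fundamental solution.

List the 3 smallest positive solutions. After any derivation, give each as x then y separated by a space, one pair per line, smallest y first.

√339 → a₀=18, period (2,2,2,1,17,1,2,2,2,36); ℓ=10 even so k=9
i=0: a=18 ⇒ p=18, q=1
i=1: a=2 ⇒ p=37, q=2
i=2: a=2 ⇒ p=92, q=5
…
i=4: a=1 ⇒ p=313, q=17
…
i=6: a=1 ⇒ p=5855, q=318
…
i=8: a=2 ⇒ p=40359, q=2192
i=9: a=2 ⇒ p=97970, q=5321
→ (97970, 5321).  Check: 97970²=9598120900, 339·5321²=9598120899, difference 1.
k=2:  x_2 = 97970·97970+339·5321·5321 = 19196241799,  y_2 = 97970·5321+5321·97970 = 1042596740
k=3:  x_3 = 97970·19196241799+339·5321·1042596740 = 3761311617998090,  y_3 = 97970·1042596740+5321·19196241799 = 204286405230279

97970 5321
19196241799 1042596740
3761311617998090 204286405230279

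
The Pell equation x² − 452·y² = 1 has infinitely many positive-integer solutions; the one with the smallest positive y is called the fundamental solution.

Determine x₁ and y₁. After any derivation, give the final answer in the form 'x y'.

1204353 56648

d=452: √d = [21; 3,1,5,3,10,3,5,1,3,42] (ℓ=10, even), read p_9/q_9
a_0=21:  p_0=21·1+0=21,  q_0=21·0+1=1
a_1=3:  p_1=3·21+1=64,  q_1=3·1+0=3
a_2=1:  p_2=1·64+21=85,  q_2=1·3+1=4
…
a_7=5:  p_7=5·49579+16009=263904,  q_7=5·2332+753=12413
a_8=1:  p_8=1·263904+49579=313483,  q_8=1·12413+2332=14745
a_9=3:  p_9=3·313483+263904=1204353,  q_9=3·14745+12413=56648
→ (1204353, 56648).  Check: 1204353²=1450466148609, 452·56648²=1450466148608, difference 1.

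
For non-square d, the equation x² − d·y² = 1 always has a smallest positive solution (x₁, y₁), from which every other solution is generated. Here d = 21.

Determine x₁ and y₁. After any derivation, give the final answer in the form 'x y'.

55 12

√21 = [4; 1,1,2,1,1,8, …], period ℓ=6 (even) → k=5
step 0: (4, 1)  from 4·(1,0) + (0,1)
step 1: (5, 1)  from 1·(4,1) + (1,0)
step 2: (9, 2)  from 1·(5,1) + (4,1)
step 3: (23, 5)  from 2·(9,2) + (5,1)
step 4: (32, 7)  from 1·(23,5) + (9,2)
step 5: (55, 12)  from 1·(32,7) + (23,5)
→ (55, 12).  Check: 55²=3025, 21·12²=3024, difference 1.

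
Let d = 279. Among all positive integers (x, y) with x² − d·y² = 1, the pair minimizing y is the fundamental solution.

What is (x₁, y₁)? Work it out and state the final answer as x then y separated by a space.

1520 91

d=279: √d = [16; 1,2,2,1,2,2,1,32] (ℓ=8, even), read p_7/q_7
step 0: (16, 1)  from 16·(1,0) + (0,1)
…
step 6: (1069, 64)  from 2·(451,27) + (167,10)
step 7: (1520, 91)  from 1·(1069,64) + (451,27)
fundamental: x₁=1520, y₁=91  (since 2310400 − 279·8281 = 1)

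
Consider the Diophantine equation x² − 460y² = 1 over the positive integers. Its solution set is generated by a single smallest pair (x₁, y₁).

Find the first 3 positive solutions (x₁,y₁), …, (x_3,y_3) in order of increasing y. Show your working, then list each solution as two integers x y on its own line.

d=460: √d = [21; 2,4,3,1,2,10,2,1,3,4,2,42] (ℓ=12, even), read p_11/q_11
k=0  a_k=21  p_k/q_k = 21/1
…
k=2  a_k=4  p_k/q_k = 193/9
k=3  a_k=3  p_k/q_k = 622/29
k=4  a_k=1  p_k/q_k = 815/38
…
k=6  a_k=10  p_k/q_k = 23335/1088
…
k=10  a_k=4  p_k/q_k = 1135029/52921
k=11  a_k=2  p_k/q_k = 2535751/118230
→ (2535751, 118230).  Check: 2535751²=6430033134001, 460·118230²=6430033134000, difference 1.
n=2: (2535751,118230)∘(2535751,118230) = (2535751·2535751+460·118230·118230, 2535751·118230+118230·2535751) = (12860066268001,599603681460)
n=3: (12860066268001,599603681460)∘(2535751,118230) = (2535751·12860066268001+460·118230·599603681460, 2535751·599603681460+118230·12860066268001) = (65219851798297071751,3040891269731634690)

2535751 118230
12860066268001 599603681460
65219851798297071751 3040891269731634690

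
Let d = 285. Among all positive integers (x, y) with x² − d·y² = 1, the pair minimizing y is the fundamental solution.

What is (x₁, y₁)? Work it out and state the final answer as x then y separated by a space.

2431 144

√285 → a₀=16, period (1,7,2,7,1,32); ℓ=6 even so k=5
i=0: a=16 ⇒ p=16, q=1
…
i=2: a=7 ⇒ p=135, q=8
i=3: a=2 ⇒ p=287, q=17
i=4: a=7 ⇒ p=2144, q=127
i=5: a=1 ⇒ p=2431, q=144
→ (2431, 144).  Check: 2431²=5909761, 285·144²=5909760, difference 1.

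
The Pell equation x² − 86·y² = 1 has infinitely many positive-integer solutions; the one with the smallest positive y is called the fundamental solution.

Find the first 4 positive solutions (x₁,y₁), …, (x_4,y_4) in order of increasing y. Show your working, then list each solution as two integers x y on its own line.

10405 1122
216528049 23348820
4505948689285 485888943078
93768792007492801 10111348882104360

[9; 3,1,1,1,8,1,1,1,3,18] for √86; ℓ=10 ⇒ convergent index 9
k=0  a_k=9  p_k/q_k = 9/1
…
k=2  a_k=1  p_k/q_k = 37/4
…
k=5  a_k=8  p_k/q_k = 881/95
k=6  a_k=1  p_k/q_k = 983/106
…
k=8  a_k=1  p_k/q_k = 2847/307
k=9  a_k=3  p_k/q_k = 10405/1122
→ (10405, 1122).  Check: 10405²=108264025, 86·1122²=108264024, difference 1.
(x_2, y_2) = (10405·10405 + 86·1122·1122, 10405·1122 + 1122·10405) = (216528049, 23348820)
(x_3, y_3) = (10405·216528049 + 86·1122·23348820, 10405·23348820 + 1122·216528049) = (4505948689285, 485888943078)
(x_4, y_4) = (10405·4505948689285 + 86·1122·485888943078, 10405·485888943078 + 1122·4505948689285) = (93768792007492801, 10111348882104360)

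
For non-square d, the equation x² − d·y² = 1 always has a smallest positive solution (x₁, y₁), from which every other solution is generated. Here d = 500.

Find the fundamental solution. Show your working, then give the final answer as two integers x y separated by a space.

930249 41602

√500 → a₀=22, period (2,1,3,2,1,…,1,2,44); ℓ=14 even so k=13
step 0: (22, 1)  from 22·(1,0) + (0,1)
step 1: (45, 2)  from 2·(22,1) + (1,0)
step 2: (67, 3)  from 1·(45,2) + (22,1)
step 3: (246, 11)  from 3·(67,3) + (45,2)
step 4: (559, 25)  from 2·(246,11) + (67,3)
…
step 9: (30254, 1353)  from 1·(15809,707) + (14445,646)
…
step 11: (259205, 11592)  from 3·(76317,3413) + (30254,1353)
step 12: (335522, 15005)  from 1·(259205,11592) + (76317,3413)
step 13: (930249, 41602)  from 2·(335522,15005) + (259205,11592)
→ (930249, 41602).  Check: 930249²=865363202001, 500·41602²=865363202000, difference 1.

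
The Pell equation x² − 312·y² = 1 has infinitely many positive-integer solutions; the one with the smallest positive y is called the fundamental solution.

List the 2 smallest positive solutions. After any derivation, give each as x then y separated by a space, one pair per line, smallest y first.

53 3
5617 318

√312 → a₀=17, period (1,1,1,34); ℓ=4 even so k=3
step 0: (17, 1)  from 17·(1,0) + (0,1)
step 1: (18, 1)  from 1·(17,1) + (1,0)
step 2: (35, 2)  from 1·(18,1) + (17,1)
step 3: (53, 3)  from 1·(35,2) + (18,1)
→ (53, 3).  Check: 53²=2809, 312·3²=2808, difference 1.
(x_2, y_2) = (53·53 + 312·3·3, 53·3 + 3·53) = (5617, 318)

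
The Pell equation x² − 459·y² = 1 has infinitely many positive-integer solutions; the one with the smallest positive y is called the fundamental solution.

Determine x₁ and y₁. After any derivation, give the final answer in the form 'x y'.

499850 23331

√459 = [21; 2,2,1,4,21,4,1,2,2,42, …], period ℓ=10 (even) → k=9
step 0: (21, 1)  from 21·(1,0) + (0,1)
step 1: (43, 2)  from 2·(21,1) + (1,0)
…
step 4: (707, 33)  from 4·(150,7) + (107,5)
…
step 8: (212079, 9899)  from 2·(75692,3533) + (60695,2833)
step 9: (499850, 23331)  from 2·(212079,9899) + (75692,3533)
fundamental: x₁=499850, y₁=23331  (since 249850022500 − 459·544335561 = 1)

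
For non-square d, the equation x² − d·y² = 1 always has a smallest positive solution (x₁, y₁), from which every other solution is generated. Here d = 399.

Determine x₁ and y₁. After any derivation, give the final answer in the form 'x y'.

[19; 1,38] for √399; ℓ=2 ⇒ convergent index 1
step 0: (19, 1)  from 19·(1,0) + (0,1)
step 1: (20, 1)  from 1·(19,1) + (1,0)
→ (20, 1).  Check: 20²=400, 399·1²=399, difference 1.

20 1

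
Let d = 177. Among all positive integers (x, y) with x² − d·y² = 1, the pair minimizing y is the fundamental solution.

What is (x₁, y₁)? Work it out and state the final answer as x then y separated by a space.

d=177: √d = [13; 3,3,2,8,2,3,3,26] (ℓ=8, even), read p_7/q_7
k=0  a_k=13  p_k/q_k = 13/1
k=1  a_k=3  p_k/q_k = 40/3
…
k=5  a_k=2  p_k/q_k = 5468/411
k=6  a_k=3  p_k/q_k = 18985/1427
k=7  a_k=3  p_k/q_k = 62423/4692
fundamental: x₁=62423, y₁=4692  (since 3896630929 − 177·22014864 = 1)

62423 4692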